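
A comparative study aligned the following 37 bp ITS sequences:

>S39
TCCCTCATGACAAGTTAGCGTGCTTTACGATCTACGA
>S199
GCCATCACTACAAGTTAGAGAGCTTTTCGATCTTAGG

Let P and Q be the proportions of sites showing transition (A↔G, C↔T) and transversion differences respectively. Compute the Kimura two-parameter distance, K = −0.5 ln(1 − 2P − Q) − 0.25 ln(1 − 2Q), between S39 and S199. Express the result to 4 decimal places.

0.3376

The sequences differ at positions 1 (T/G, transversion), 4 (C/A, transversion), 8 (T/C, transition), 9 (G/T, transversion), 19 (C/A, transversion), 21 (T/A, transversion), 27 (A/T, transversion), 34 (A/T, transversion), 35 (C/A, transversion), 37 (A/G, transition).
Of the 10 differences, 2 transitions and 8 transversions over 37 sites: P = 2/37 = 0.054054, Q = 8/37 = 0.216216.
d = −0.5·ln(0.675676) − 0.25·ln(0.567568) = −0.5·(-0.392042) − 0.25·(-0.566395) = 0.3376.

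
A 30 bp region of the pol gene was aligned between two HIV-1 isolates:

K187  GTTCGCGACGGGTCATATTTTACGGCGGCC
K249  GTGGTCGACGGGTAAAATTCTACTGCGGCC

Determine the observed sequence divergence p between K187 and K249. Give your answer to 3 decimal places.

Differing sites — 3:T/G; 4:C/G; 5:G/T; 14:C/A; 16:T/A; 20:T/C; 24:G/T.
There are 7 differences over 30 sites, so p = 7/30 = 0.233.

0.233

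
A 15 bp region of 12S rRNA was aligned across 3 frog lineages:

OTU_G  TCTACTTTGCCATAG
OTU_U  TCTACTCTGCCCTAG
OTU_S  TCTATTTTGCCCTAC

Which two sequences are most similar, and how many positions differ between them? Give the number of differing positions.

2

Pairwise Hamming distances:
  OTU_G vs OTU_U: 2
  OTU_G vs OTU_S: 3
  OTU_U vs OTU_S: 3
The smallest is 2, between OTU_G and OTU_U.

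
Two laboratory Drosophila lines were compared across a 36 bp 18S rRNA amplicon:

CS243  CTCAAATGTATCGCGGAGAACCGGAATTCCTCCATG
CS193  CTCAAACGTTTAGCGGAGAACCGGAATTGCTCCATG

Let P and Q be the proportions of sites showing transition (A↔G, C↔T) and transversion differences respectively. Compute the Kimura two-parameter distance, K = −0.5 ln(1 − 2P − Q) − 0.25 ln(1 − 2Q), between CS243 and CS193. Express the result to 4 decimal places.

The sequences differ at positions 7 (T/C, transition), 10 (A/T, transversion), 12 (C/A, transversion), 29 (C/G, transversion).
Of the 4 differences, 1 transition and 3 transversions over 36 sites: P = 1/36 = 0.027778, Q = 3/36 = 0.083333.
d = −0.5·ln(0.861111) − 0.25·ln(0.833334) = −0.5·(-0.149532) − 0.25·(-0.182321) = 0.1203.

0.1203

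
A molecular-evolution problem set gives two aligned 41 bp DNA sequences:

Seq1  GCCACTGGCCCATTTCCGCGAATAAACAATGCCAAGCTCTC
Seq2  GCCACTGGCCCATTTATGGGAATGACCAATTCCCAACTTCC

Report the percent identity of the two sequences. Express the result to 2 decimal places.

Differing sites — 16:C/A; 17:C/T; 19:C/G; 24:A/G; 26:A/C; 31:G/T; 34:A/C; 36:G/A; 39:C/T; 40:T/C.
31 of the 41 sites match, so the percent identity is 31/41 × 100 = 75.61%.

75.61%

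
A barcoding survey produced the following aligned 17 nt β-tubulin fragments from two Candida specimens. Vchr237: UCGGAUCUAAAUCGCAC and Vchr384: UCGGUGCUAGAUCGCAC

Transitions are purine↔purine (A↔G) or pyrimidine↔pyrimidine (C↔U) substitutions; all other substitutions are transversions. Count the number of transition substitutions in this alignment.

1

Mismatches occur at site 5 (A↔U, transversion), site 6 (U↔G, transversion), site 10 (A↔G, transition).
Of the 3 differences, 1 transition and 2 transversions, so the answer is 1.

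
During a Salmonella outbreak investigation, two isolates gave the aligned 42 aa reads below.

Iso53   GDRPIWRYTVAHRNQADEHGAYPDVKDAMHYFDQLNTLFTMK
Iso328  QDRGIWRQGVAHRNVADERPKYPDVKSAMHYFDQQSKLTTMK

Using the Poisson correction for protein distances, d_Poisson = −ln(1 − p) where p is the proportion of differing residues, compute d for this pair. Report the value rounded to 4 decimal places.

Mismatches occur at site 1 (G/Q), site 4 (P/G), site 8 (Y/Q), site 9 (T/G), site 15 (Q/V), site 19 (H/R), site 20 (G/P), site 21 (A/K), site 27 (D/S), site 35 (L/Q), site 36 (N/S), site 37 (T/K), site 39 (F/T).
p = 13/42 = 0.309524.
d = −ln(1 − 0.309524) = −ln(0.690476) = 0.3704.

0.3704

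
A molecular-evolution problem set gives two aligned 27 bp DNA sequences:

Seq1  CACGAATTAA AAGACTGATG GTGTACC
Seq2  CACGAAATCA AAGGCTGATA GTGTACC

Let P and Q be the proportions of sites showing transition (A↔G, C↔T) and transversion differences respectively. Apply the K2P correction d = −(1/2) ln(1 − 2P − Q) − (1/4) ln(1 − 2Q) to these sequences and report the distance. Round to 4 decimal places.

0.1657

Differing sites — 7:T/A (Tv); 9:A/C (Tv); 14:A/G (Ti); 20:G/A (Ti).
Of the 4 differences, 2 transitions and 2 transversions over 27 sites: P = 2/27 = 0.074074, Q = 2/27 = 0.074074.
d = −0.5·ln(0.777778) − 0.25·ln(0.851852) = −0.5·(-0.251314) − 0.25·(-0.160342) = 0.1657.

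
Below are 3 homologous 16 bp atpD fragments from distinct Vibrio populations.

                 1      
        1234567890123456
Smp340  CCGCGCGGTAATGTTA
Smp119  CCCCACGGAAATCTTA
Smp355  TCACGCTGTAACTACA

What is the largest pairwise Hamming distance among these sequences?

Pairwise Hamming distances:
  Smp340 vs Smp119: 4
  Smp340 vs Smp355: 7
  Smp119 vs Smp355: 9
The largest is 9, between Smp119 and Smp355.

9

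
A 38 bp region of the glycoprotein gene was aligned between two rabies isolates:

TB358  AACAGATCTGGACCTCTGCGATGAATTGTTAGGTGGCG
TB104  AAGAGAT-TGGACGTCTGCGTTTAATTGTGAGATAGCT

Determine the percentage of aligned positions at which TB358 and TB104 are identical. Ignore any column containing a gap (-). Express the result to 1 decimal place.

78.4%

Excluding the 1 gap column leaves 37 comparable sites.
The sequences differ at positions 3 (C/G), 14 (C/G), 21 (A/T), 23 (G/T), 30 (T/G), 33 (G/A), 35 (G/A), 38 (G/T).
29 of the 37 comparable sites match, so the percent identity is 29/37 × 100 = 78.4%.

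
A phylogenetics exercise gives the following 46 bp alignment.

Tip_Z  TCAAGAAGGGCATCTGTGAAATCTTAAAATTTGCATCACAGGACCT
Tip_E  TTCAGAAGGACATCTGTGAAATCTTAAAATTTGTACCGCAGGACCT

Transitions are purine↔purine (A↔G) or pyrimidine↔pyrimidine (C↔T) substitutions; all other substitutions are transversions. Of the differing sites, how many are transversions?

Differing sites — 2:C/T (Ti); 3:A/C (Tv); 10:G/A (Ti); 34:C/T (Ti); 36:T/C (Ti); 38:A/G (Ti).
Of the 6 differences, 5 transitions and 1 transversion, so the answer is 1.

1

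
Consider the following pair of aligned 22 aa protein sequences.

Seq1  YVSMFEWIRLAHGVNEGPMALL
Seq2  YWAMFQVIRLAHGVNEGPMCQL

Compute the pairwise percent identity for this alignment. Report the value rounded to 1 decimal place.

Mismatches occur at site 2 (V↔W), site 3 (S↔A), site 6 (E↔Q), site 7 (W↔V), site 20 (A↔C), site 21 (L↔Q).
16 of the 22 sites match, so the percent identity is 16/22 × 100 = 72.7%.

72.7%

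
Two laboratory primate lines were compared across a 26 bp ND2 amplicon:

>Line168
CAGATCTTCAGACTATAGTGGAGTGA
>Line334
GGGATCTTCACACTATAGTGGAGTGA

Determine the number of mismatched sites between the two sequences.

Differing sites — 1:C/G; 2:A/G; 11:G/C.
That gives 3 mismatches out of 26 aligned sites, so the Hamming distance is 3.

3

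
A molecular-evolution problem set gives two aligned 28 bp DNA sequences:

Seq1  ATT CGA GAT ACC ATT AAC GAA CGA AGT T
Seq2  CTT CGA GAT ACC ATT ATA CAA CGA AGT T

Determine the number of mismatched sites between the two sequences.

Differing sites — 1:A/C; 17:A/T; 18:C/A; 19:G/C.
That gives 4 mismatches out of 28 aligned sites, so the Hamming distance is 4.

4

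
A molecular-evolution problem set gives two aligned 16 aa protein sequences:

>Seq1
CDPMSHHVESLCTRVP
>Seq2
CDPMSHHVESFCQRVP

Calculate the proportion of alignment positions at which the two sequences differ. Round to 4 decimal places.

Differing sites — 11:L/F; 13:T/Q.
There are 2 differences over 16 sites, so p = 2/16 = 0.1250.

0.1250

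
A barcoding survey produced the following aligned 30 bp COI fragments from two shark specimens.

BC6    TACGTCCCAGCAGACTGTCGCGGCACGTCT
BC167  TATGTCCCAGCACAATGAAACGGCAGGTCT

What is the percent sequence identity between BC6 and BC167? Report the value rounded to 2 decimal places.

The sequences differ at positions 3 (C/T), 13 (G/C), 15 (C/A), 18 (T/A), 19 (C/A), 20 (G/A), 26 (C/G).
23 of the 30 sites match, so the percent identity is 23/30 × 100 = 76.67%.

76.67%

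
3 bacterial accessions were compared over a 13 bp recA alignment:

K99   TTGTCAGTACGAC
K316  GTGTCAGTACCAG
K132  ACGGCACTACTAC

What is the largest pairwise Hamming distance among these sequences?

Pairwise Hamming distances:
  K99 vs K316: 3
  K99 vs K132: 5
  K316 vs K132: 6
The largest is 6, between K316 and K132.

6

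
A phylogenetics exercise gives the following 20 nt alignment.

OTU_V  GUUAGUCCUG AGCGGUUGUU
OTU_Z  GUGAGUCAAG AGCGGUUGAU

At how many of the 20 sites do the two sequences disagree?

4

The sequences differ at positions 3 (U/G), 8 (C/A), 9 (U/A), 19 (U/A).
That gives 4 mismatches out of 20 aligned sites, so the Hamming distance is 4.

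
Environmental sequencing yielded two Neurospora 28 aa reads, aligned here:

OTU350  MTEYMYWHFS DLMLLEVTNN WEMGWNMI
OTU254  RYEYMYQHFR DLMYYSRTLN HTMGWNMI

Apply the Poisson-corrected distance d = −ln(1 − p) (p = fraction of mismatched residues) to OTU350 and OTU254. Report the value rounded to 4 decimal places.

0.4990

The sequences differ at positions 1 (M/R), 2 (T/Y), 7 (W/Q), 10 (S/R), 14 (L/Y), 15 (L/Y), 16 (E/S), 17 (V/R), 19 (N/L), 21 (W/H), 22 (E/T).
p = 11/28 = 0.392857.
d = −ln(1 − 0.392857) = −ln(0.607143) = 0.4990.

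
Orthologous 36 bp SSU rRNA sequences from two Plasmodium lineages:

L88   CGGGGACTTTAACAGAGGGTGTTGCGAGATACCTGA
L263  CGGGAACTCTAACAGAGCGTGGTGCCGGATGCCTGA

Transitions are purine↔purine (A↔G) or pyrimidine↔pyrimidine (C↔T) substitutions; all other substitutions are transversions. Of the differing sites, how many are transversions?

3

The sequences differ at positions 5 (G/A, transition), 9 (T/C, transition), 18 (G/C, transversion), 22 (T/G, transversion), 26 (G/C, transversion), 27 (A/G, transition), 31 (A/G, transition).
Of the 7 differences, 4 transitions and 3 transversions, so the answer is 3.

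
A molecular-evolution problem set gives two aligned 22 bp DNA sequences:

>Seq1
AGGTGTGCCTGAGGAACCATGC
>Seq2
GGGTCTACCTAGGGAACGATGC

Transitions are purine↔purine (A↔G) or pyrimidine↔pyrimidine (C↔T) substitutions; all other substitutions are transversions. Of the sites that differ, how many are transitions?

Differing sites — 1:A/G (Ti); 5:G/C (Tv); 7:G/A (Ti); 11:G/A (Ti); 12:A/G (Ti); 18:C/G (Tv).
Of the 6 differences, 4 transitions and 2 transversions, so the answer is 4.

4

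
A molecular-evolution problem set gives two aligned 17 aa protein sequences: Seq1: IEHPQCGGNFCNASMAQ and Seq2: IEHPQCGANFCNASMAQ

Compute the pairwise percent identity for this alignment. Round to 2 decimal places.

Differing sites — 8:G/A.
16 of the 17 sites match, so the percent identity is 16/17 × 100 = 94.12%.

94.12%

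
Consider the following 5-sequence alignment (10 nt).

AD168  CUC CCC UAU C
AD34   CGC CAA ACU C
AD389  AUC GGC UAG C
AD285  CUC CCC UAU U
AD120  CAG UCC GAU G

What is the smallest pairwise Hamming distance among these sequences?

Pairwise Hamming distances:
  AD168 vs AD34: 5
  AD168 vs AD389: 4
  AD168 vs AD285: 1
  AD168 vs AD120: 5
  AD34 vs AD389: 8
  AD34 vs AD285: 6
  AD34 vs AD120: 8
  AD389 vs AD285: 5
  AD389 vs AD120: 8
  AD285 vs AD120: 5
The smallest is 1, between AD168 and AD285.

1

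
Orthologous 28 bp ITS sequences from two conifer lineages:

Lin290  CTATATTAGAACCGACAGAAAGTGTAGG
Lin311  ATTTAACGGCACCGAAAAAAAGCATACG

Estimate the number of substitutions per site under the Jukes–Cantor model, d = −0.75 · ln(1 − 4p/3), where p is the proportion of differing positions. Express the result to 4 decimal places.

0.5565

Differing sites — 1:C/A; 3:A/T; 6:T/A; 7:T/C; 8:A/G; 10:A/C; 16:C/A; 18:G/A; 23:T/C; 24:G/A; 27:G/C.
p = 11/28 = 0.392857.
d = −0.75 · ln(1 − (4/3)·0.392857) = −0.75 · ln(0.476191) = −0.75 · (-0.741936) = 0.5565.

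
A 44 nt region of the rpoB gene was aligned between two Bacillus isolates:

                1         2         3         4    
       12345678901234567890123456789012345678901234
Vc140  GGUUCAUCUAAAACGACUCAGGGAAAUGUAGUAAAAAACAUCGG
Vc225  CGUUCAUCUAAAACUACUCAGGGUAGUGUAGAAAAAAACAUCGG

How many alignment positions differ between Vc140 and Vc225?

5

The sequences differ at positions 1 (G/C), 15 (G/U), 24 (A/U), 26 (A/G), 32 (U/A).
That gives 5 mismatches out of 44 aligned sites, so the Hamming distance is 5.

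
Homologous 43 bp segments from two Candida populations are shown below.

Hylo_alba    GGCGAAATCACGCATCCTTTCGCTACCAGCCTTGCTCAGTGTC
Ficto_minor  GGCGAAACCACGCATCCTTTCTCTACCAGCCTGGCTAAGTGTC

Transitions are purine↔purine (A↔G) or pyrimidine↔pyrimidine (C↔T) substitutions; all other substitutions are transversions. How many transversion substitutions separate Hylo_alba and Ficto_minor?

Differing sites — 8:T/C (Ti); 22:G/T (Tv); 33:T/G (Tv); 37:C/A (Tv).
Of the 4 differences, 1 transition and 3 transversions, so the answer is 3.

3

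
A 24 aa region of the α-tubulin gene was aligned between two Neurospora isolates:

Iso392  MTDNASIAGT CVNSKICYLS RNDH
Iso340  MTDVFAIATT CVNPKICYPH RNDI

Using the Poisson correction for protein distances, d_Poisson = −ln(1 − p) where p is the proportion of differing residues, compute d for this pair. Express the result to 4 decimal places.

The sequences differ at positions 4 (N/V), 5 (A/F), 6 (S/A), 9 (G/T), 14 (S/P), 19 (L/P), 20 (S/H), 24 (H/I).
p = 8/24 = 0.333333.
d = −ln(1 − 0.333333) = −ln(0.666667) = 0.4055.

0.4055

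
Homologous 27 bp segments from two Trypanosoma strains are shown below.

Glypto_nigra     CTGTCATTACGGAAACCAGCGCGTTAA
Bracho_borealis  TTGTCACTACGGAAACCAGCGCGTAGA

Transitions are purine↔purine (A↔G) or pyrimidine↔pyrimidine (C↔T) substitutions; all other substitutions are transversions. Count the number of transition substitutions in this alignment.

3

Mismatches occur at site 1 (C/T, transition), site 7 (T/C, transition), site 25 (T/A, transversion), site 26 (A/G, transition).
Of the 4 differences, 3 transitions and 1 transversion, so the answer is 3.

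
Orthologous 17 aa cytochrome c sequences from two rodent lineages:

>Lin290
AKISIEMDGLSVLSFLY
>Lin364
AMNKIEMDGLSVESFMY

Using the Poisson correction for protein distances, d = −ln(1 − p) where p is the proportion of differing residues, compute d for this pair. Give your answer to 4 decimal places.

0.3483

The sequences differ at positions 2 (K/M), 3 (I/N), 4 (S/K), 13 (L/E), 16 (L/M).
p = 5/17 = 0.294118.
d = −ln(1 − 0.294118) = −ln(0.705882) = 0.3483.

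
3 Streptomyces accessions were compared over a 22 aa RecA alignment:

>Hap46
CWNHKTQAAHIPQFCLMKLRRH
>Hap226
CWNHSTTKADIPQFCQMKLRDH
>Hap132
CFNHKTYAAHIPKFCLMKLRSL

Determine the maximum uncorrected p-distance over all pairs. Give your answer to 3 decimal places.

Pairwise Hamming distances:
  Hap46 vs Hap226: 6
  Hap46 vs Hap132: 5
  Hap226 vs Hap132: 9
The largest is 9 mismatches, between Hap226 and Hap132; p = 9/22 = 0.409.

0.409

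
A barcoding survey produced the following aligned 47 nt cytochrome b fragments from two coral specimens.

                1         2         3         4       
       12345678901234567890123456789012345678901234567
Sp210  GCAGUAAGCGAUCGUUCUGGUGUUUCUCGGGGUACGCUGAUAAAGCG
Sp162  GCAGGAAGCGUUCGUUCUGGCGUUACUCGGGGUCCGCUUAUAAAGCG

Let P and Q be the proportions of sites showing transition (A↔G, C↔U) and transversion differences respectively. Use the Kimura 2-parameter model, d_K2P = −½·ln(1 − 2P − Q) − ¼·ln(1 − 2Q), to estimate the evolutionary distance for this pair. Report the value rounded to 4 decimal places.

Differing sites — 5:U/G (Tv); 11:A/U (Tv); 21:U/C (Ti); 25:U/A (Tv); 34:A/C (Tv); 39:G/U (Tv).
Of the 6 differences, 1 transition and 5 transversions over 47 sites: P = 1/47 = 0.021277, Q = 5/47 = 0.106383.
d = −0.5·ln(0.851063) − 0.25·ln(0.787234) = −0.5·(-0.161269) − 0.25·(-0.239230) = 0.1404.

0.1404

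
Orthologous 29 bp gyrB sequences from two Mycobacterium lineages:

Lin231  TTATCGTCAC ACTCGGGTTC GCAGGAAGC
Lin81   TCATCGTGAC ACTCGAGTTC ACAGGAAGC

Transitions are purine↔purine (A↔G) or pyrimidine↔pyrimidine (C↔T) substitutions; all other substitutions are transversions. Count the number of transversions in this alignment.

1

Mismatches occur at site 2 (T↔C, transition), site 8 (C↔G, transversion), site 16 (G↔A, transition), site 21 (G↔A, transition).
Of the 4 differences, 3 transitions and 1 transversion, so the answer is 1.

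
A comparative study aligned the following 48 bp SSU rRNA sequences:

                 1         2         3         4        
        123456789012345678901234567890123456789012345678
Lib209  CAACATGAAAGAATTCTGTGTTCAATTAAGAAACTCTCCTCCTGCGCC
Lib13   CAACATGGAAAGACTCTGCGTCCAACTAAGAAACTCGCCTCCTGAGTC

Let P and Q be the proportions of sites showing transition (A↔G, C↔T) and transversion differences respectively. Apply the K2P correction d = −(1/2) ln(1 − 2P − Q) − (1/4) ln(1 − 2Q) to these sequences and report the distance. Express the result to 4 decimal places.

Differing sites — 8:A/G (Ti); 11:G/A (Ti); 12:A/G (Ti); 14:T/C (Ti); 19:T/C (Ti); 22:T/C (Ti); 26:T/C (Ti); 37:T/G (Tv); 45:C/A (Tv); 47:C/T (Ti).
Of the 10 differences, 8 transitions and 2 transversions over 48 sites: P = 8/48 = 0.166667, Q = 2/48 = 0.041667.
d = −0.5·ln(0.624999) − 0.25·ln(0.916666) = −0.5·(-0.470005) − 0.25·(-0.087012) = 0.2568.

0.2568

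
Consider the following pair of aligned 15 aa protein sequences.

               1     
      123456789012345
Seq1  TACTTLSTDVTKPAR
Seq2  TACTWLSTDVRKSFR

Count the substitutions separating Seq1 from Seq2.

4

Mismatches occur at site 5 (T↔W), site 11 (T↔R), site 13 (P↔S), site 14 (A↔F).
That gives 4 mismatches out of 15 aligned sites, so the Hamming distance is 4.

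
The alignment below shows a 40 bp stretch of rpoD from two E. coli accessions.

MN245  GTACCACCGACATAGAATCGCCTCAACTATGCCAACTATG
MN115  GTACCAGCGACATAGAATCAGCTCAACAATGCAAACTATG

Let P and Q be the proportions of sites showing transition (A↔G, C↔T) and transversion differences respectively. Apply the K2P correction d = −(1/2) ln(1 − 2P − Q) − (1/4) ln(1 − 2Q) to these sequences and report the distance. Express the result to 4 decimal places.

Differing sites — 7:C/G (Tv); 20:G/A (Ti); 21:C/G (Tv); 28:T/A (Tv); 33:C/A (Tv).
Of the 5 differences, 1 transition and 4 transversions over 40 sites: P = 1/40 = 0.025000, Q = 4/40 = 0.100000.
d = −0.5·ln(0.850000) − 0.25·ln(0.800000) = −0.5·(-0.162519) − 0.25·(-0.223144) = 0.1370.

0.1370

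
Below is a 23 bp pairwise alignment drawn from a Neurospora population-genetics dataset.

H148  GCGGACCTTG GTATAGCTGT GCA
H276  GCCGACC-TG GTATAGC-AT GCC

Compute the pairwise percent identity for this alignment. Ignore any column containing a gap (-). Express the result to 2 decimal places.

85.71%

Excluding the 2 gap columns leaves 21 comparable sites.
Mismatches occur at site 3 (G/C), site 19 (G/A), site 23 (A/C).
18 of the 21 comparable sites match, so the percent identity is 18/21 × 100 = 85.71%.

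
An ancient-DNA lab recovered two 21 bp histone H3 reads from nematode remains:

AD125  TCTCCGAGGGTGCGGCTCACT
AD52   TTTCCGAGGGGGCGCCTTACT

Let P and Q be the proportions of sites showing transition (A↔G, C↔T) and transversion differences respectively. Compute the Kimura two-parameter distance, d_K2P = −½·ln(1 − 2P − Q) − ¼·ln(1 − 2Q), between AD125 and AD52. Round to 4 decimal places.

Mismatches occur at site 2 (C↔T, transition), site 11 (T↔G, transversion), site 15 (G↔C, transversion), site 18 (C↔T, transition).
Of the 4 differences, 2 transitions and 2 transversions over 21 sites: P = 2/21 = 0.095238, Q = 2/21 = 0.095238.
d = −0.5·ln(0.714286) − 0.25·ln(0.809524) = −0.5·(-0.336472) − 0.25·(-0.211309) = 0.2211.

0.2211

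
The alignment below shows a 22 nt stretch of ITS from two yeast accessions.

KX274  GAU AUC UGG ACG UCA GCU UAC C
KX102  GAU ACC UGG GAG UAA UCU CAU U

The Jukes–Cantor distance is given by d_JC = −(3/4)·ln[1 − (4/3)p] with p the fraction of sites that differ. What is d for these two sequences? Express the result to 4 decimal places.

0.4975

The sequences differ at positions 5 (U/C), 10 (A/G), 11 (C/A), 14 (C/A), 16 (G/U), 19 (U/C), 21 (C/U), 22 (C/U).
p = 8/22 = 0.363636.
d = −0.75 · ln(1 − (4/3)·0.363636) = −0.75 · ln(0.515152) = −0.75 · (-0.663293) = 0.4975.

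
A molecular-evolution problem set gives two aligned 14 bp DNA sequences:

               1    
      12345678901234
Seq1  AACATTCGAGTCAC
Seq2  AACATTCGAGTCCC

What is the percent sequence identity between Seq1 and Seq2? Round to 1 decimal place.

A single mismatch occurs at site 13 (A↔C).
13 of the 14 sites match, so the percent identity is 13/14 × 100 = 92.9%.

92.9%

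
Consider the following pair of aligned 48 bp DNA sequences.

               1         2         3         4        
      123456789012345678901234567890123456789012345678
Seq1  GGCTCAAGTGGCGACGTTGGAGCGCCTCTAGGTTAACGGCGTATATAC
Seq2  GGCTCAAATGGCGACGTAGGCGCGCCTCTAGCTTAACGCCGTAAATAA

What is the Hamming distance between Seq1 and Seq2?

7

Mismatches occur at site 8 (G/A), site 18 (T/A), site 21 (A/C), site 32 (G/C), site 39 (G/C), site 44 (T/A), site 48 (C/A).
That gives 7 mismatches out of 48 aligned sites, so the Hamming distance is 7.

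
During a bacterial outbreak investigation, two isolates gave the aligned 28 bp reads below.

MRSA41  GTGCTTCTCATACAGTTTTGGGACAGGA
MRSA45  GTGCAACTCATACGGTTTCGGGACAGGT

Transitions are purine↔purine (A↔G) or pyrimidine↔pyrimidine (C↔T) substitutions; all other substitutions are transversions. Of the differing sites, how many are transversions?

Mismatches occur at site 5 (T/A, transversion), site 6 (T/A, transversion), site 14 (A/G, transition), site 19 (T/C, transition), site 28 (A/T, transversion).
Of the 5 differences, 2 transitions and 3 transversions, so the answer is 3.

3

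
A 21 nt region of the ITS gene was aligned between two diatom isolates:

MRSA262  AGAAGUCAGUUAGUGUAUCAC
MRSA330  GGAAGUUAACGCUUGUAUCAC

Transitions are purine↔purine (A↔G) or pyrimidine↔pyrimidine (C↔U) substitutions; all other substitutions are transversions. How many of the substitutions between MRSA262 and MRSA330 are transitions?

4

Mismatches occur at site 1 (A/G, transition), site 7 (C/U, transition), site 9 (G/A, transition), site 10 (U/C, transition), site 11 (U/G, transversion), site 12 (A/C, transversion), site 13 (G/U, transversion).
Of the 7 differences, 4 transitions and 3 transversions, so the answer is 4.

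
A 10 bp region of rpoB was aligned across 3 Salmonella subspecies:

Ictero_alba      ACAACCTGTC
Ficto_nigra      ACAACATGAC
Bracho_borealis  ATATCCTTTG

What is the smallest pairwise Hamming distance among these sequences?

2

Pairwise Hamming distances:
  Ictero_alba vs Ficto_nigra: 2
  Ictero_alba vs Bracho_borealis: 4
  Ficto_nigra vs Bracho_borealis: 6
The smallest is 2, between Ictero_alba and Ficto_nigra.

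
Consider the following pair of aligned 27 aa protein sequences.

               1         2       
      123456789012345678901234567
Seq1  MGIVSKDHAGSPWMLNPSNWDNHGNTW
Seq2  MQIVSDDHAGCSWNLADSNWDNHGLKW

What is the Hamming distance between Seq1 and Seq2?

Differing sites — 2:G/Q; 6:K/D; 11:S/C; 12:P/S; 14:M/N; 16:N/A; 17:P/D; 25:N/L; 26:T/K.
That gives 9 mismatches out of 27 aligned sites, so the Hamming distance is 9.

9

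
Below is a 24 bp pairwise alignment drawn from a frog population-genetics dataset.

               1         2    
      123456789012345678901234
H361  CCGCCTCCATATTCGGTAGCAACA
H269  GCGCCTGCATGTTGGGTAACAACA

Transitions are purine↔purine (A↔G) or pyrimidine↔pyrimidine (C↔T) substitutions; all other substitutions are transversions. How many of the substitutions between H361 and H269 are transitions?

2

The sequences differ at positions 1 (C/G, transversion), 7 (C/G, transversion), 11 (A/G, transition), 14 (C/G, transversion), 19 (G/A, transition).
Of the 5 differences, 2 transitions and 3 transversions, so the answer is 2.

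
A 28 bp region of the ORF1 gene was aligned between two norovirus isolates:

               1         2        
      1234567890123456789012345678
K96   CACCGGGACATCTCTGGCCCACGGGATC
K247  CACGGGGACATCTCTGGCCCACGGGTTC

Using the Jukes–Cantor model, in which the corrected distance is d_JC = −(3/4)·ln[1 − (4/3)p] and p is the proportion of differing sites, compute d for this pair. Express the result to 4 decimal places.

The sequences differ at positions 4 (C/G), 26 (A/T).
p = 2/28 = 0.071429.
d = −0.75 · ln(1 − (4/3)·0.071429) = −0.75 · ln(0.904761) = −0.75 · (-0.100084) = 0.0751.

0.0751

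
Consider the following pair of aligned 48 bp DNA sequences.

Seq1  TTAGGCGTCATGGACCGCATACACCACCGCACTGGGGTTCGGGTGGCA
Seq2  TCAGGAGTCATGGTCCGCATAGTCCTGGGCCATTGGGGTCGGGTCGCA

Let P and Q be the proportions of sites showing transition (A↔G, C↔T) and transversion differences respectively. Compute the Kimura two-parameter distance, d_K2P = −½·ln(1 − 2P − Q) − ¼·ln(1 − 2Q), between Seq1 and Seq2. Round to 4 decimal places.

0.3457

The sequences differ at positions 2 (T/C, transition), 6 (C/A, transversion), 14 (A/T, transversion), 22 (C/G, transversion), 23 (A/T, transversion), 26 (A/T, transversion), 27 (C/G, transversion), 28 (C/G, transversion), 31 (A/C, transversion), 32 (C/A, transversion), 34 (G/T, transversion), 38 (T/G, transversion), 45 (G/C, transversion).
Of the 13 differences, 1 transition and 12 transversions over 48 sites: P = 1/48 = 0.020833, Q = 12/48 = 0.250000.
d = −0.5·ln(0.708334) − 0.25·ln(0.500000) = −0.5·(-0.344840) − 0.25·(-0.693147) = 0.3457.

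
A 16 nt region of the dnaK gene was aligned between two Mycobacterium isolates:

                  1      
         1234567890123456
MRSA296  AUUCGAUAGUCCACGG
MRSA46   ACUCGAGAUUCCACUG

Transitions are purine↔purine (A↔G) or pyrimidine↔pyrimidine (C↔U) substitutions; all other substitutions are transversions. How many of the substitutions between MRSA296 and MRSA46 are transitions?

1

Mismatches occur at site 2 (U→C, transition), site 7 (U→G, transversion), site 9 (G→U, transversion), site 15 (G→U, transversion).
Of the 4 differences, 1 transition and 3 transversions, so the answer is 1.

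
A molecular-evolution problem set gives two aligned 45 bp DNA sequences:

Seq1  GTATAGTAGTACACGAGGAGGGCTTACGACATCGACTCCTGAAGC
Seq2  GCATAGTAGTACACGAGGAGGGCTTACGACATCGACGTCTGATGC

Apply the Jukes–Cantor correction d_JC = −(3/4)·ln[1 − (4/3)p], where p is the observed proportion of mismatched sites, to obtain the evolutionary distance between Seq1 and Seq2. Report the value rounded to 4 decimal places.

Mismatches occur at site 2 (T↔C), site 37 (T↔G), site 38 (C↔T), site 43 (A↔T).
p = 4/45 = 0.088889.
d = −0.75 · ln(1 − (4/3)·0.088889) = −0.75 · ln(0.881481) = −0.75 · (-0.126152) = 0.0946.

0.0946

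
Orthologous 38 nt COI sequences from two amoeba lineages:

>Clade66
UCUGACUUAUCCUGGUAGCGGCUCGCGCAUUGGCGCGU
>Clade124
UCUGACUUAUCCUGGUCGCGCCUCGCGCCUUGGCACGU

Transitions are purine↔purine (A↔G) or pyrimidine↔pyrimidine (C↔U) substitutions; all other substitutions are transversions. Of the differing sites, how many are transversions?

3

Differing sites — 17:A/C (Tv); 21:G/C (Tv); 29:A/C (Tv); 35:G/A (Ti).
Of the 4 differences, 1 transition and 3 transversions, so the answer is 3.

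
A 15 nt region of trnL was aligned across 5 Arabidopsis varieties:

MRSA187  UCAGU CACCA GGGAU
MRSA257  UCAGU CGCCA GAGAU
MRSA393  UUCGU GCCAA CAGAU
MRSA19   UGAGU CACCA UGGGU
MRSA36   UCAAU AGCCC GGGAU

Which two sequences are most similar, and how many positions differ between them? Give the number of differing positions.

2

Pairwise Hamming distances:
  MRSA187 vs MRSA257: 2
  MRSA187 vs MRSA393: 7
  MRSA187 vs MRSA19: 3
  MRSA187 vs MRSA36: 4
  MRSA257 vs MRSA393: 6
  MRSA257 vs MRSA19: 5
  MRSA257 vs MRSA36: 4
  MRSA393 vs MRSA19: 8
  MRSA393 vs MRSA36: 9
  MRSA19 vs MRSA36: 7
The smallest is 2, between MRSA187 and MRSA257.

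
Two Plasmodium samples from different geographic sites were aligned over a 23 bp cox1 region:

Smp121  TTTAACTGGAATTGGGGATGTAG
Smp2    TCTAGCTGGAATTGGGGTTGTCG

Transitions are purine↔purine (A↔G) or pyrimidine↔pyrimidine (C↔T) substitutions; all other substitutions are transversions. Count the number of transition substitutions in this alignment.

Differing sites — 2:T/C (Ti); 5:A/G (Ti); 18:A/T (Tv); 22:A/C (Tv).
Of the 4 differences, 2 transitions and 2 transversions, so the answer is 2.

2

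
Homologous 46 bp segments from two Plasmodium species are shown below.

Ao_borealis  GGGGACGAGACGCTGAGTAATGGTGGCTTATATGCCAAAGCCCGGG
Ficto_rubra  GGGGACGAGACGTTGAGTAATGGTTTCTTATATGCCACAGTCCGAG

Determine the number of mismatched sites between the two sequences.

Mismatches occur at site 13 (C/T), site 25 (G/T), site 26 (G/T), site 38 (A/C), site 41 (C/T), site 45 (G/A).
That gives 6 mismatches out of 46 aligned sites, so the Hamming distance is 6.

6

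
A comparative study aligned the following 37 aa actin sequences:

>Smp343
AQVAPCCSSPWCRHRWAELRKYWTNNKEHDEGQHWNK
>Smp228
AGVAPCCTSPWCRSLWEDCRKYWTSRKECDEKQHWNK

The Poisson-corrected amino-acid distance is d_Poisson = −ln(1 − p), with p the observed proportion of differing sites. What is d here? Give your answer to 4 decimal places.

The sequences differ at positions 2 (Q/G), 8 (S/T), 14 (H/S), 15 (R/L), 17 (A/E), 18 (E/D), 19 (L/C), 25 (N/S), 26 (N/R), 29 (H/C), 32 (G/K).
p = 11/37 = 0.297297.
d = −ln(1 − 0.297297) = −ln(0.702703) = 0.3528.

0.3528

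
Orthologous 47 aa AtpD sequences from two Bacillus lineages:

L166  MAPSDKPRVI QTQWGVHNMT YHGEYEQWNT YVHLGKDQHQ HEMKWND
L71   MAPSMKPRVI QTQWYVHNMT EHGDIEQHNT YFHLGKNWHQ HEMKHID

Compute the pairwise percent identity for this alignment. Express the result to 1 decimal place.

Differing sites — 5:D/M; 15:G/Y; 21:Y/E; 24:E/D; 25:Y/I; 28:W/H; 32:V/F; 37:D/N; 38:Q/W; 45:W/H; 46:N/I.
36 of the 47 sites match, so the percent identity is 36/47 × 100 = 76.6%.

76.6%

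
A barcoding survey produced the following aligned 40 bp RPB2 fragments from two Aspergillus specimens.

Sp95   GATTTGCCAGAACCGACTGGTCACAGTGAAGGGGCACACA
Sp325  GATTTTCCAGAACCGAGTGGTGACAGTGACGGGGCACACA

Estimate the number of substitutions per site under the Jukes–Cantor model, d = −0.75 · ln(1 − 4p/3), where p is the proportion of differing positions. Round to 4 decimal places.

0.1073

Differing sites — 6:G/T; 17:C/G; 22:C/G; 30:A/C.
p = 4/40 = 0.100000.
d = −0.75 · ln(1 − (4/3)·0.100000) = −0.75 · ln(0.866667) = −0.75 · (-0.143100) = 0.1073.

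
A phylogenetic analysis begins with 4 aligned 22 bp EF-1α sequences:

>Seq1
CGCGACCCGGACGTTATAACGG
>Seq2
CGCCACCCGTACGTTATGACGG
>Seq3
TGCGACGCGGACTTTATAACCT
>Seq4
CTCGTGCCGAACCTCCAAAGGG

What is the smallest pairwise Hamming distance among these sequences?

3

Pairwise Hamming distances:
  Seq1 vs Seq2: 3
  Seq1 vs Seq3: 5
  Seq1 vs Seq4: 9
  Seq2 vs Seq3: 8
  Seq2 vs Seq4: 11
  Seq3 vs Seq4: 13
The smallest is 3, between Seq1 and Seq2.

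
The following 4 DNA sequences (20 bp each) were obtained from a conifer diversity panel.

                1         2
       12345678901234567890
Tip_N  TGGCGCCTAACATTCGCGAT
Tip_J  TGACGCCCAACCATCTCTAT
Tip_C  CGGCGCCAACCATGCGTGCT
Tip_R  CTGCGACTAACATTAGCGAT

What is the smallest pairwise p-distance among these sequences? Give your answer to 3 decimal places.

Pairwise Hamming distances:
  Tip_N vs Tip_J: 6
  Tip_N vs Tip_C: 6
  Tip_N vs Tip_R: 4
  Tip_J vs Tip_C: 11
  Tip_J vs Tip_R: 10
  Tip_C vs Tip_R: 8
The smallest is 4 mismatches, between Tip_N and Tip_R; p = 4/20 = 0.200.

0.200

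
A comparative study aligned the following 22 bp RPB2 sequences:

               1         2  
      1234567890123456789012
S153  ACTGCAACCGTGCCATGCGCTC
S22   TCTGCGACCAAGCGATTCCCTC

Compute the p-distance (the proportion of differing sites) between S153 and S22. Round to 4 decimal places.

0.3182

Mismatches occur at site 1 (A/T), site 6 (A/G), site 10 (G/A), site 11 (T/A), site 14 (C/G), site 17 (G/T), site 19 (G/C).
There are 7 differences over 22 sites, so p = 7/22 = 0.3182.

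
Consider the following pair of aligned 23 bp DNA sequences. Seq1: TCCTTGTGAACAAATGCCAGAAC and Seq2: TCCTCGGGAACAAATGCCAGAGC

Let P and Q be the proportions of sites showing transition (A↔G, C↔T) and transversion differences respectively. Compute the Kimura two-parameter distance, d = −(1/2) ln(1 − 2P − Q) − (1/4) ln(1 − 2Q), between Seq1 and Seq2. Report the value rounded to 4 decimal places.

0.1453

Mismatches occur at site 5 (T/C, transition), site 7 (T/G, transversion), site 22 (A/G, transition).
Of the 3 differences, 2 transitions and 1 transversion over 23 sites: P = 2/23 = 0.086957, Q = 1/23 = 0.043478.
d = −0.5·ln(0.782608) − 0.25·ln(0.913044) = −0.5·(-0.245123) − 0.25·(-0.090971) = 0.1453.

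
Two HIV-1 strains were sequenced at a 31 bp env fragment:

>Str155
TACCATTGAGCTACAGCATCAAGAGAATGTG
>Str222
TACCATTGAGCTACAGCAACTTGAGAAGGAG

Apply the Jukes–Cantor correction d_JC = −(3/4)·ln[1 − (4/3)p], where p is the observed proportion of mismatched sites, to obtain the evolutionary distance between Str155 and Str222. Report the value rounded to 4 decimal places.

Differing sites — 19:T/A; 21:A/T; 22:A/T; 28:T/G; 30:T/A.
p = 5/31 = 0.161290.
d = −0.75 · ln(1 − (4/3)·0.161290) = −0.75 · ln(0.784947) = −0.75 · (-0.242139) = 0.1816.

0.1816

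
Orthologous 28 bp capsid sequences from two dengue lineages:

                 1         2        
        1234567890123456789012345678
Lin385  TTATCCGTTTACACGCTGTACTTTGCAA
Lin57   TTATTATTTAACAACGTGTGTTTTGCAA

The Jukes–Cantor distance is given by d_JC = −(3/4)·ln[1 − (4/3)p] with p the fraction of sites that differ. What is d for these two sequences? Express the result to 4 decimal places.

0.4197

Differing sites — 5:C/T; 6:C/A; 7:G/T; 10:T/A; 14:C/A; 15:G/C; 16:C/G; 20:A/G; 21:C/T.
p = 9/28 = 0.321429.
d = −0.75 · ln(1 − (4/3)·0.321429) = −0.75 · ln(0.571428) = −0.75 · (-0.559617) = 0.4197.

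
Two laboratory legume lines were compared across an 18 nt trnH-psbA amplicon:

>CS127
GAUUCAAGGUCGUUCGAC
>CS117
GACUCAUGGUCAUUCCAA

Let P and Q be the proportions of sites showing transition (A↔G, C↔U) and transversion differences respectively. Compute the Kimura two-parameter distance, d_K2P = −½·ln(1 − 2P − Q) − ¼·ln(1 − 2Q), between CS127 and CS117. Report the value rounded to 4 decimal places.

Differing sites — 3:U/C (Ti); 7:A/U (Tv); 12:G/A (Ti); 16:G/C (Tv); 18:C/A (Tv).
Of the 5 differences, 2 transitions and 3 transversions over 18 sites: P = 2/18 = 0.111111, Q = 3/18 = 0.166667.
d = −0.5·ln(0.611111) − 0.25·ln(0.666666) = −0.5·(-0.492477) − 0.25·(-0.405466) = 0.3476.

0.3476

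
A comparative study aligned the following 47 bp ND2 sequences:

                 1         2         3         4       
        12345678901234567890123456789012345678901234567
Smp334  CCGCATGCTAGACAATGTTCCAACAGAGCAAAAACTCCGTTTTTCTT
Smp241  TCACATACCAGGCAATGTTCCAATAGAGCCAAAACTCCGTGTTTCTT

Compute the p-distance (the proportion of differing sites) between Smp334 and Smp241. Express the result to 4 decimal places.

Mismatches occur at site 1 (C/T), site 3 (G/A), site 7 (G/A), site 9 (T/C), site 12 (A/G), site 24 (C/T), site 30 (A/C), site 41 (T/G).
There are 8 differences over 47 sites, so p = 8/47 = 0.1702.

0.1702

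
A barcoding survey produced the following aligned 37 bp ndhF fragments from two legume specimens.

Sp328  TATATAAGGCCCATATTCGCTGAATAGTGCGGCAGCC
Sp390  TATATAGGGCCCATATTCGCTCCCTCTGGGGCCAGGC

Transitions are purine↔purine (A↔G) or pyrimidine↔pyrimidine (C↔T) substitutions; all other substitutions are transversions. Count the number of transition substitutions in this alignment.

The sequences differ at positions 7 (A/G, transition), 22 (G/C, transversion), 23 (A/C, transversion), 24 (A/C, transversion), 26 (A/C, transversion), 27 (G/T, transversion), 28 (T/G, transversion), 30 (C/G, transversion), 32 (G/C, transversion), 36 (C/G, transversion).
Of the 10 differences, 1 transition and 9 transversions, so the answer is 1.

1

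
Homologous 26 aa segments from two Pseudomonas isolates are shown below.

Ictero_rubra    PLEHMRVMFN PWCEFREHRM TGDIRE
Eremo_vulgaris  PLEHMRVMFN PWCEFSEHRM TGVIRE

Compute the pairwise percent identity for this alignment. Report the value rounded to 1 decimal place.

92.3%

Mismatches occur at site 16 (R→S), site 23 (D→V).
24 of the 26 sites match, so the percent identity is 24/26 × 100 = 92.3%.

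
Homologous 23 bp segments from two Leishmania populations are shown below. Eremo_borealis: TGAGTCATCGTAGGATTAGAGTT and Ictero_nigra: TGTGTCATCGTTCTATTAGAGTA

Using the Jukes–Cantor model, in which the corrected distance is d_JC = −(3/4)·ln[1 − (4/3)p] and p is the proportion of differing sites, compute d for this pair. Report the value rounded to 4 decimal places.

0.2567

Differing sites — 3:A/T; 12:A/T; 13:G/C; 14:G/T; 23:T/A.
p = 5/23 = 0.217391.
d = −0.75 · ln(1 − (4/3)·0.217391) = −0.75 · ln(0.710145) = −0.75 · (-0.342286) = 0.2567.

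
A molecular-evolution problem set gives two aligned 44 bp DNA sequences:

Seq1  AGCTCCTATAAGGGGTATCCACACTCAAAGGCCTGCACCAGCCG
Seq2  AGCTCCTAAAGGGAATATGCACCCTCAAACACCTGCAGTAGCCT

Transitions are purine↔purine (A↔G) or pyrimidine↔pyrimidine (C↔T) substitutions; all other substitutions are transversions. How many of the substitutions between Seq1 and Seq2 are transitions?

Mismatches occur at site 9 (T→A, transversion), site 11 (A→G, transition), site 14 (G→A, transition), site 15 (G→A, transition), site 19 (C→G, transversion), site 23 (A→C, transversion), site 30 (G→C, transversion), site 31 (G→A, transition), site 38 (C→G, transversion), site 39 (C→T, transition), site 44 (G→T, transversion).
Of the 11 differences, 5 transitions and 6 transversions, so the answer is 5.

5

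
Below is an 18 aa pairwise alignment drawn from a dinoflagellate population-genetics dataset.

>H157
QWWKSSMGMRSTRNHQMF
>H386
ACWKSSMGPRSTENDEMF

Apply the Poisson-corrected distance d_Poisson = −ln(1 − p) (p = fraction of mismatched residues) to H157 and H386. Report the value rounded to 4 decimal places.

0.4055

The sequences differ at positions 1 (Q/A), 2 (W/C), 9 (M/P), 13 (R/E), 15 (H/D), 16 (Q/E).
p = 6/18 = 0.333333.
d = −ln(1 − 0.333333) = −ln(0.666667) = 0.4055.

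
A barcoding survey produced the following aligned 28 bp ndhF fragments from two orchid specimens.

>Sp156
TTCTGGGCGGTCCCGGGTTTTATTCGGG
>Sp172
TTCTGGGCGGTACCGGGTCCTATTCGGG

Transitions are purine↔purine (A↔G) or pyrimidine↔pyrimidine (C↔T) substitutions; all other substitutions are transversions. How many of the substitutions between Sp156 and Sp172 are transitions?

Differing sites — 12:C/A (Tv); 19:T/C (Ti); 20:T/C (Ti).
Of the 3 differences, 2 transitions and 1 transversion, so the answer is 2.

2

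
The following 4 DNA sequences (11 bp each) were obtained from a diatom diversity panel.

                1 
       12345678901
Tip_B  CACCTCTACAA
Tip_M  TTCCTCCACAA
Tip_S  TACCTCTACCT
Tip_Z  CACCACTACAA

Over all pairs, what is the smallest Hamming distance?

1

Pairwise Hamming distances:
  Tip_B vs Tip_M: 3
  Tip_B vs Tip_S: 3
  Tip_B vs Tip_Z: 1
  Tip_M vs Tip_S: 4
  Tip_M vs Tip_Z: 4
  Tip_S vs Tip_Z: 4
The smallest is 1, between Tip_B and Tip_Z.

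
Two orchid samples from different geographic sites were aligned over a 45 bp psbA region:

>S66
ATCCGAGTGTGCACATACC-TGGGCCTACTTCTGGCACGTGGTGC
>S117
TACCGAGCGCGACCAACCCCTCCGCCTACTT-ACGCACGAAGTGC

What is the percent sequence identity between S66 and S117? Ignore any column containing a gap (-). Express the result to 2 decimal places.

Excluding the 2 gap columns leaves 43 comparable sites.
Differing sites — 1:A/T; 2:T/A; 8:T/C; 10:T/C; 12:C/A; 13:A/C; 16:T/A; 17:A/C; 22:G/C; 23:G/C; 33:T/A; 34:G/C; 40:T/A; 41:G/A.
29 of the 43 comparable sites match, so the percent identity is 29/43 × 100 = 67.44%.

67.44%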